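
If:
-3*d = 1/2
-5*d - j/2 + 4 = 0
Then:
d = -1/6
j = 29/3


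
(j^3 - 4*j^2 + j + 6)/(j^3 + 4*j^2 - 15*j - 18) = (j - 2)/(j + 6)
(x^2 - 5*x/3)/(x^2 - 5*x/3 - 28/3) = x*(5 - 3*x)/(-3*x^2 + 5*x + 28)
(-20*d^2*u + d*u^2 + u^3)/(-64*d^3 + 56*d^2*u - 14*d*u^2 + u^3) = u*(5*d + u)/(16*d^2 - 10*d*u + u^2)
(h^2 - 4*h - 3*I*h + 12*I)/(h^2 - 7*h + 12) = (h - 3*I)/(h - 3)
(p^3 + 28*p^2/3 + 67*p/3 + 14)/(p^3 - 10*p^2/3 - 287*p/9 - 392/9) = 3*(p^2 + 7*p + 6)/(3*p^2 - 17*p - 56)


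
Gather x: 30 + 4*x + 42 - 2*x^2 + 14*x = -2*x^2 + 18*x + 72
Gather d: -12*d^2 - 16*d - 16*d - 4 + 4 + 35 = -12*d^2 - 32*d + 35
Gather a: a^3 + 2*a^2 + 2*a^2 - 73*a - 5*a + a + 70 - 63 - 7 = a^3 + 4*a^2 - 77*a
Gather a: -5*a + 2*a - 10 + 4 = -3*a - 6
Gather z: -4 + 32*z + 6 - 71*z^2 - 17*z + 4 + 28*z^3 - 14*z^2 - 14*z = 28*z^3 - 85*z^2 + z + 6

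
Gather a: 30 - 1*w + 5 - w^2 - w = -w^2 - 2*w + 35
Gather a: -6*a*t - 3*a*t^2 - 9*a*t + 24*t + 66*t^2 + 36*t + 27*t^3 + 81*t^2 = a*(-3*t^2 - 15*t) + 27*t^3 + 147*t^2 + 60*t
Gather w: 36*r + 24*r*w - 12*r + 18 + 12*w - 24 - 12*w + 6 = 24*r*w + 24*r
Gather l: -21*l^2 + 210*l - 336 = -21*l^2 + 210*l - 336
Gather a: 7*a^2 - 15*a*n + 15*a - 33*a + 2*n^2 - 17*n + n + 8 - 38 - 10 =7*a^2 + a*(-15*n - 18) + 2*n^2 - 16*n - 40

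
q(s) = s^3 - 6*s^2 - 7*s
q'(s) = 3*s^2 - 12*s - 7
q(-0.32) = 1.59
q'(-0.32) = -2.85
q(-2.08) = -20.40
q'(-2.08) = 30.94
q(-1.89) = -14.95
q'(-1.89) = 26.40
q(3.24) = -51.65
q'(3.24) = -14.39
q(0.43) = -4.04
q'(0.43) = -11.61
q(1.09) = -13.46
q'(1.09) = -16.52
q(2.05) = -30.95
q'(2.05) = -18.99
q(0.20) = -1.63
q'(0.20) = -9.28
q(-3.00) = -60.00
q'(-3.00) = 56.00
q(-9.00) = -1152.00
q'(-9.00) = 344.00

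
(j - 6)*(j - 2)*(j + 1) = j^3 - 7*j^2 + 4*j + 12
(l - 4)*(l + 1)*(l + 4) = l^3 + l^2 - 16*l - 16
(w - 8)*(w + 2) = w^2 - 6*w - 16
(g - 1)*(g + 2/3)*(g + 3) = g^3 + 8*g^2/3 - 5*g/3 - 2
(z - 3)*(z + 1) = z^2 - 2*z - 3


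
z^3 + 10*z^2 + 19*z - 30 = (z - 1)*(z + 5)*(z + 6)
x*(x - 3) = x^2 - 3*x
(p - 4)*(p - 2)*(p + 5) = p^3 - p^2 - 22*p + 40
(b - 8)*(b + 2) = b^2 - 6*b - 16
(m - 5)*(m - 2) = m^2 - 7*m + 10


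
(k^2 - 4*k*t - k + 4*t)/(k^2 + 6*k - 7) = (k - 4*t)/(k + 7)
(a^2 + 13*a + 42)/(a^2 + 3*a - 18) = (a + 7)/(a - 3)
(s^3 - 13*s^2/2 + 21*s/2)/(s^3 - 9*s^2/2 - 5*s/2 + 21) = s/(s + 2)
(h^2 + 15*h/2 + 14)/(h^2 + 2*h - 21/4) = 2*(h + 4)/(2*h - 3)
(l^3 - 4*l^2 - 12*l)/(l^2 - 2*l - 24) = l*(l + 2)/(l + 4)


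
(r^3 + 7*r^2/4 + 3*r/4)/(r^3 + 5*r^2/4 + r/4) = (4*r + 3)/(4*r + 1)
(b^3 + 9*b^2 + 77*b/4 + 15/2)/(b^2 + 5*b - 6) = (b^2 + 3*b + 5/4)/(b - 1)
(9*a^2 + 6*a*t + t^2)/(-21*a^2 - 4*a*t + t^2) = (3*a + t)/(-7*a + t)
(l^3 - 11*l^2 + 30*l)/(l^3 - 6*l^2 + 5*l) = (l - 6)/(l - 1)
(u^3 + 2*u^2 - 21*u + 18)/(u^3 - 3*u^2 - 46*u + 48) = (u - 3)/(u - 8)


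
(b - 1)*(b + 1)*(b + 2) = b^3 + 2*b^2 - b - 2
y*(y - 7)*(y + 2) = y^3 - 5*y^2 - 14*y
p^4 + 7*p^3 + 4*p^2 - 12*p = p*(p - 1)*(p + 2)*(p + 6)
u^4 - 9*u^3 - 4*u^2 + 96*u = u*(u - 8)*(u - 4)*(u + 3)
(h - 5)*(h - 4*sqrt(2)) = h^2 - 4*sqrt(2)*h - 5*h + 20*sqrt(2)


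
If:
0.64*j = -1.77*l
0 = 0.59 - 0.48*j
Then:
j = 1.23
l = -0.44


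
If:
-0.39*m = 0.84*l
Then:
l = -0.464285714285714*m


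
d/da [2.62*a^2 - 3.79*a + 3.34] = 5.24*a - 3.79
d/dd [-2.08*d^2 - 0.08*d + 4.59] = -4.16*d - 0.08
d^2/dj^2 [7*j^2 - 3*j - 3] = 14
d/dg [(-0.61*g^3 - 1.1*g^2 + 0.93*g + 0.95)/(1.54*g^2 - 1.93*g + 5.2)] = (-0.9394*g^4 + 2.3546*g^3 - 8.8252*g^2 - 14.366*g + 6.6695)/(2.3716*g^4 - 5.9444*g^3 + 19.7409*g^2 - 20.072*g + 27.04)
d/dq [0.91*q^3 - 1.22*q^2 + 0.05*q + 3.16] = 2.73*q^2 - 2.44*q + 0.05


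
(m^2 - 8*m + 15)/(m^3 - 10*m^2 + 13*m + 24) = (m - 5)/(m^2 - 7*m - 8)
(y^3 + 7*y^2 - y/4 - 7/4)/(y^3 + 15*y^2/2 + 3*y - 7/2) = (y + 1/2)/(y + 1)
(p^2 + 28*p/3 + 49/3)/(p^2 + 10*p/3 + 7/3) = (p + 7)/(p + 1)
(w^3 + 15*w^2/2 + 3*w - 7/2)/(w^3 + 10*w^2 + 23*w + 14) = (w - 1/2)/(w + 2)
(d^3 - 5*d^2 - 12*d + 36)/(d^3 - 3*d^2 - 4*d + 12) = (d^2 - 3*d - 18)/(d^2 - d - 6)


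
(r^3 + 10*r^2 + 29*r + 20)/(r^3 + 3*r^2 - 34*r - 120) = (r + 1)/(r - 6)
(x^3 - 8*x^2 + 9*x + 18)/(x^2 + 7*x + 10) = (x^3 - 8*x^2 + 9*x + 18)/(x^2 + 7*x + 10)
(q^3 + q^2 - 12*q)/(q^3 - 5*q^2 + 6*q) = (q + 4)/(q - 2)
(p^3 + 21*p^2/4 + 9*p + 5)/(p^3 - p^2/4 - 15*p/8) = 2*(p^2 + 4*p + 4)/(p*(2*p - 3))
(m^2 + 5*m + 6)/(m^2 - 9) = (m + 2)/(m - 3)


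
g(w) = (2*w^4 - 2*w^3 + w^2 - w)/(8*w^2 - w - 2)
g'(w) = (1 - 16*w)*(2*w^4 - 2*w^3 + w^2 - w)/(8*w^2 - w - 2)^2 + (8*w^3 - 6*w^2 + 2*w - 1)/(8*w^2 - w - 2)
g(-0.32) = -0.59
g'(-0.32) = 7.13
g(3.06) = 1.78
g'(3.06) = 1.33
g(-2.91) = 2.97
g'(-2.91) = -1.65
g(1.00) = 0.00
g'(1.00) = 0.60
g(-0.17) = -0.13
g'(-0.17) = 1.28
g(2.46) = 1.07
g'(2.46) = 1.04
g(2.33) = 0.94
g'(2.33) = 0.98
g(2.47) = 1.08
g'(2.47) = 1.04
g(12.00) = 33.52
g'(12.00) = 5.78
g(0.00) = 0.00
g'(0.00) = 0.50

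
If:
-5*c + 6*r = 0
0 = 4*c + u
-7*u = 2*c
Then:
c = 0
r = 0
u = 0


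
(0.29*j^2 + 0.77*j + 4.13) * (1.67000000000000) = 0.4843*j^2 + 1.2859*j + 6.8971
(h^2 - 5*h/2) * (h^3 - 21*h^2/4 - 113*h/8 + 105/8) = h^5 - 31*h^4/4 - h^3 + 775*h^2/16 - 525*h/16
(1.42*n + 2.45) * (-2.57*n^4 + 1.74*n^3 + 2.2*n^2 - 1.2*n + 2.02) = -3.6494*n^5 - 3.8257*n^4 + 7.387*n^3 + 3.686*n^2 - 0.0716000000000001*n + 4.949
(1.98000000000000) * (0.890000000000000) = 1.76220000000000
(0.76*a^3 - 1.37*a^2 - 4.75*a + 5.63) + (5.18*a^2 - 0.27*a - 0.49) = 0.76*a^3 + 3.81*a^2 - 5.02*a + 5.14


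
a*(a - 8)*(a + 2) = a^3 - 6*a^2 - 16*a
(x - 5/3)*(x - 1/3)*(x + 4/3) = x^3 - 2*x^2/3 - 19*x/9 + 20/27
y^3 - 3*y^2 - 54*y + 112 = (y - 8)*(y - 2)*(y + 7)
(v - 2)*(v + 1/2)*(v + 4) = v^3 + 5*v^2/2 - 7*v - 4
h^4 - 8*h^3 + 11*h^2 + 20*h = h*(h - 5)*(h - 4)*(h + 1)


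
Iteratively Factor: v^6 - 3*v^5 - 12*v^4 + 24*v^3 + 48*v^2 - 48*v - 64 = (v + 1)*(v^5 - 4*v^4 - 8*v^3 + 32*v^2 + 16*v - 64) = (v - 2)*(v + 1)*(v^4 - 2*v^3 - 12*v^2 + 8*v + 32) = (v - 4)*(v - 2)*(v + 1)*(v^3 + 2*v^2 - 4*v - 8) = (v - 4)*(v - 2)*(v + 1)*(v + 2)*(v^2 - 4) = (v - 4)*(v - 2)^2*(v + 1)*(v + 2)*(v + 2)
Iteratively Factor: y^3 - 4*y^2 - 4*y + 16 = (y + 2)*(y^2 - 6*y + 8) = (y - 4)*(y + 2)*(y - 2)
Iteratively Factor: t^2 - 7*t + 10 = (t - 2)*(t - 5)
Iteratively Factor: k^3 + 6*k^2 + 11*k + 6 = (k + 2)*(k^2 + 4*k + 3) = (k + 1)*(k + 2)*(k + 3)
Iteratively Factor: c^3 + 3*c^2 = (c)*(c^2 + 3*c) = c^2*(c + 3)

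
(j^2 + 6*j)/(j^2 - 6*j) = (j + 6)/(j - 6)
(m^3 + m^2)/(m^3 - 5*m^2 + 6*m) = m*(m + 1)/(m^2 - 5*m + 6)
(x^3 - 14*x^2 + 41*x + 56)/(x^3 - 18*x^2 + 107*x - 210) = (x^2 - 7*x - 8)/(x^2 - 11*x + 30)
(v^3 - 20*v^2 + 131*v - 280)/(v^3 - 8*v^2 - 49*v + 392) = (v - 5)/(v + 7)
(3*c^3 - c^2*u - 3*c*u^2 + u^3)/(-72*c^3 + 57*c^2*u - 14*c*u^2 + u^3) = (-c^2 + u^2)/(24*c^2 - 11*c*u + u^2)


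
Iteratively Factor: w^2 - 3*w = (w - 3)*(w)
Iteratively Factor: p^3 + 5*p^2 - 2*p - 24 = (p + 3)*(p^2 + 2*p - 8) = (p - 2)*(p + 3)*(p + 4)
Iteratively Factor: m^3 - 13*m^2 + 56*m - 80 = (m - 4)*(m^2 - 9*m + 20) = (m - 4)^2*(m - 5)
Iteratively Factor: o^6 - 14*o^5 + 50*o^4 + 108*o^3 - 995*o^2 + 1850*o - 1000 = (o - 1)*(o^5 - 13*o^4 + 37*o^3 + 145*o^2 - 850*o + 1000) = (o - 2)*(o - 1)*(o^4 - 11*o^3 + 15*o^2 + 175*o - 500) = (o - 2)*(o - 1)*(o + 4)*(o^3 - 15*o^2 + 75*o - 125) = (o - 5)*(o - 2)*(o - 1)*(o + 4)*(o^2 - 10*o + 25) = (o - 5)^2*(o - 2)*(o - 1)*(o + 4)*(o - 5)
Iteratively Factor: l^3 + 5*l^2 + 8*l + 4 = (l + 2)*(l^2 + 3*l + 2) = (l + 2)^2*(l + 1)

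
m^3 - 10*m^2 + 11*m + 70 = (m - 7)*(m - 5)*(m + 2)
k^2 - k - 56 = (k - 8)*(k + 7)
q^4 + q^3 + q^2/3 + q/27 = q*(q + 1/3)^3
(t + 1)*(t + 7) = t^2 + 8*t + 7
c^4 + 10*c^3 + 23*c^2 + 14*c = c*(c + 1)*(c + 2)*(c + 7)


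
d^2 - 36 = (d - 6)*(d + 6)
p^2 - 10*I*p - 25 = (p - 5*I)^2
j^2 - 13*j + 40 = (j - 8)*(j - 5)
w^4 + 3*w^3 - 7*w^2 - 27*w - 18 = (w - 3)*(w + 1)*(w + 2)*(w + 3)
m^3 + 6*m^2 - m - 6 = (m - 1)*(m + 1)*(m + 6)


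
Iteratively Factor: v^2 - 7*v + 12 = (v - 3)*(v - 4)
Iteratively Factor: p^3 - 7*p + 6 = (p - 2)*(p^2 + 2*p - 3) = (p - 2)*(p + 3)*(p - 1)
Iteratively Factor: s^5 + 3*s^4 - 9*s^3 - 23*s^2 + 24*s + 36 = (s - 2)*(s^4 + 5*s^3 + s^2 - 21*s - 18) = (s - 2)*(s + 3)*(s^3 + 2*s^2 - 5*s - 6) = (s - 2)*(s + 3)^2*(s^2 - s - 2) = (s - 2)^2*(s + 3)^2*(s + 1)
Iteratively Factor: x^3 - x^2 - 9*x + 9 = (x - 1)*(x^2 - 9) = (x - 1)*(x + 3)*(x - 3)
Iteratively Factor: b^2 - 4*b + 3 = (b - 1)*(b - 3)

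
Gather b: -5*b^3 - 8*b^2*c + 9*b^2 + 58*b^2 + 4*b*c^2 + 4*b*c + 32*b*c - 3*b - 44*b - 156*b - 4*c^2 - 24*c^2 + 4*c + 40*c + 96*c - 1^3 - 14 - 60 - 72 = -5*b^3 + b^2*(67 - 8*c) + b*(4*c^2 + 36*c - 203) - 28*c^2 + 140*c - 147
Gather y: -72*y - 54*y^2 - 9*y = -54*y^2 - 81*y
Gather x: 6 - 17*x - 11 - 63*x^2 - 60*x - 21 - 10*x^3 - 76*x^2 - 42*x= -10*x^3 - 139*x^2 - 119*x - 26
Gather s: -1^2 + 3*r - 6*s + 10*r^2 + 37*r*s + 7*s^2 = 10*r^2 + 3*r + 7*s^2 + s*(37*r - 6) - 1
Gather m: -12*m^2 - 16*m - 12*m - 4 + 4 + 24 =-12*m^2 - 28*m + 24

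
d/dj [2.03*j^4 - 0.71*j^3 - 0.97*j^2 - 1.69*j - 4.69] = 8.12*j^3 - 2.13*j^2 - 1.94*j - 1.69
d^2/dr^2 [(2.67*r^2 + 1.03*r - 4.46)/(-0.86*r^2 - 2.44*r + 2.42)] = (-1.77635683940025e-15*r^4 + 9.68188000000001*r^3 - 13.549128*r^2 + 43.291368*r + 28.233352)/(0.636056*r^6 + 5.413872*r^5 + 9.990792*r^4 - 15.941984*r^3 - 28.113624*r^2 + 42.868848*r - 14.172488)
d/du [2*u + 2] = 2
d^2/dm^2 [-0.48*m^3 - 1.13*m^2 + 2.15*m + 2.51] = -2.88*m - 2.26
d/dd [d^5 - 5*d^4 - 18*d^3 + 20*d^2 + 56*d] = 5*d^4 - 20*d^3 - 54*d^2 + 40*d + 56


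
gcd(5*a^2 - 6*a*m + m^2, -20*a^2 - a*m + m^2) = 5*a - m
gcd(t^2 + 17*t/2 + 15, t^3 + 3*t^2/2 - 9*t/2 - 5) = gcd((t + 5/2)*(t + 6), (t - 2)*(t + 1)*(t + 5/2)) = t + 5/2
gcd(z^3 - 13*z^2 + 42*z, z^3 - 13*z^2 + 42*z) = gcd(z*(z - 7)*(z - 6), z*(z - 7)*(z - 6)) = z^3 - 13*z^2 + 42*z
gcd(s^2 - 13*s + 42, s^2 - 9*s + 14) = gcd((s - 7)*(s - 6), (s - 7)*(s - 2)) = s - 7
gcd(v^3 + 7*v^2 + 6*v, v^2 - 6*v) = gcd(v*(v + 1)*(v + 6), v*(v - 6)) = v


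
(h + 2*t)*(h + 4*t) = h^2 + 6*h*t + 8*t^2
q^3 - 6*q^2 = q^2*(q - 6)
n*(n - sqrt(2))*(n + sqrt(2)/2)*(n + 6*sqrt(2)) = n^4 + 11*sqrt(2)*n^3/2 - 7*n^2 - 6*sqrt(2)*n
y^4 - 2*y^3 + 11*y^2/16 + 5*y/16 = y*(y - 5/4)*(y - 1)*(y + 1/4)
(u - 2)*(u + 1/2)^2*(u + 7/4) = u^4 + 3*u^3/4 - 7*u^2/2 - 57*u/16 - 7/8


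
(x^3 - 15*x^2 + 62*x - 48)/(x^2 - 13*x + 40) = (x^2 - 7*x + 6)/(x - 5)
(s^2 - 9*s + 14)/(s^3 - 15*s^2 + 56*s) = (s - 2)/(s*(s - 8))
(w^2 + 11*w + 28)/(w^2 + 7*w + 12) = (w + 7)/(w + 3)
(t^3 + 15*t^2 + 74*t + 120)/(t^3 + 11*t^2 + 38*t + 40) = (t + 6)/(t + 2)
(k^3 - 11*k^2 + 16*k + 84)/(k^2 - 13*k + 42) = k + 2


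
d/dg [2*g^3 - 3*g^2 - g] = 6*g^2 - 6*g - 1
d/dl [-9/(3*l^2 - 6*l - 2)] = 54*(l - 1)/(-3*l^2 + 6*l + 2)^2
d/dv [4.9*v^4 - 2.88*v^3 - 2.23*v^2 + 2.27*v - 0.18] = 19.6*v^3 - 8.64*v^2 - 4.46*v + 2.27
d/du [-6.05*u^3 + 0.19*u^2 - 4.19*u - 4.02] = -18.15*u^2 + 0.38*u - 4.19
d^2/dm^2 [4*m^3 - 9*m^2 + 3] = 24*m - 18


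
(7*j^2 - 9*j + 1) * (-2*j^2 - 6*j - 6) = -14*j^4 - 24*j^3 + 10*j^2 + 48*j - 6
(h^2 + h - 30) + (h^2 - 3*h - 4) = 2*h^2 - 2*h - 34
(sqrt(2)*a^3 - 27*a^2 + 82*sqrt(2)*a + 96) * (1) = sqrt(2)*a^3 - 27*a^2 + 82*sqrt(2)*a + 96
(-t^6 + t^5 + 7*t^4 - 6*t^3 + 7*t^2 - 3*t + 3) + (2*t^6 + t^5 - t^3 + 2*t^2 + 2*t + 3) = t^6 + 2*t^5 + 7*t^4 - 7*t^3 + 9*t^2 - t + 6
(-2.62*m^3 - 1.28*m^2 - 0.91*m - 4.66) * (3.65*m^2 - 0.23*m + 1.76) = -9.563*m^5 - 4.0694*m^4 - 7.6383*m^3 - 19.0525*m^2 - 0.5298*m - 8.2016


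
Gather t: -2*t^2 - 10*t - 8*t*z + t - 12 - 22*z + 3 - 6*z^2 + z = -2*t^2 + t*(-8*z - 9) - 6*z^2 - 21*z - 9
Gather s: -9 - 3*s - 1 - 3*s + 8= -6*s - 2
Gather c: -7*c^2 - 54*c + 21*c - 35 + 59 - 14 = -7*c^2 - 33*c + 10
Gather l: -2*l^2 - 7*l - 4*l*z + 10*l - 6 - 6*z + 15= -2*l^2 + l*(3 - 4*z) - 6*z + 9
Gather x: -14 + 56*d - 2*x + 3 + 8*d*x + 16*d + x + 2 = 72*d + x*(8*d - 1) - 9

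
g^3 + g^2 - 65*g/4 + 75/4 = (g - 5/2)*(g - 3/2)*(g + 5)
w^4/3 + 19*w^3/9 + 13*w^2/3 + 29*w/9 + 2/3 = (w/3 + 1)*(w + 1/3)*(w + 1)*(w + 2)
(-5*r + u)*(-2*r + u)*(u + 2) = 10*r^2*u + 20*r^2 - 7*r*u^2 - 14*r*u + u^3 + 2*u^2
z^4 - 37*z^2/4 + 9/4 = (z - 3)*(z - 1/2)*(z + 1/2)*(z + 3)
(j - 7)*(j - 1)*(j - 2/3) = j^3 - 26*j^2/3 + 37*j/3 - 14/3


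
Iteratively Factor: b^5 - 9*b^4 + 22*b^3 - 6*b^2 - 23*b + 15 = (b + 1)*(b^4 - 10*b^3 + 32*b^2 - 38*b + 15) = (b - 5)*(b + 1)*(b^3 - 5*b^2 + 7*b - 3) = (b - 5)*(b - 1)*(b + 1)*(b^2 - 4*b + 3) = (b - 5)*(b - 1)^2*(b + 1)*(b - 3)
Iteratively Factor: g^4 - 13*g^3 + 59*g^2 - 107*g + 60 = (g - 4)*(g^3 - 9*g^2 + 23*g - 15) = (g - 5)*(g - 4)*(g^2 - 4*g + 3) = (g - 5)*(g - 4)*(g - 1)*(g - 3)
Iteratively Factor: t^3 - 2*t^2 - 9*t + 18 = (t + 3)*(t^2 - 5*t + 6) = (t - 3)*(t + 3)*(t - 2)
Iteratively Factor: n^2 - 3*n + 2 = (n - 1)*(n - 2)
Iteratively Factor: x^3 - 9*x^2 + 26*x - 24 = (x - 4)*(x^2 - 5*x + 6) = (x - 4)*(x - 3)*(x - 2)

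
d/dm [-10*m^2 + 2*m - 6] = 2 - 20*m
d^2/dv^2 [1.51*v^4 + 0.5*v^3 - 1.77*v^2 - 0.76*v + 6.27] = 18.12*v^2 + 3.0*v - 3.54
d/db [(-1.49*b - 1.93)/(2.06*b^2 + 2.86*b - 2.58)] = (3.0694*b^2 + 7.9516*b + 9.364)/(4.2436*b^4 + 11.7832*b^3 - 2.45*b^2 - 14.7576*b + 6.6564)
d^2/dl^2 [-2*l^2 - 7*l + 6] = -4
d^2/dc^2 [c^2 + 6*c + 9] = 2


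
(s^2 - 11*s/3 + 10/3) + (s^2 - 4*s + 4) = 2*s^2 - 23*s/3 + 22/3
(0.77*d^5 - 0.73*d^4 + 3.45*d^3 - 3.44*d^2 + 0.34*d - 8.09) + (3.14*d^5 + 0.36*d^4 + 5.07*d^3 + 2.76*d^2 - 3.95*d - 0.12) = 3.91*d^5 - 0.37*d^4 + 8.52*d^3 - 0.68*d^2 - 3.61*d - 8.21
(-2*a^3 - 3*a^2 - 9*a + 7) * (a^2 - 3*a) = -2*a^5 + 3*a^4 + 34*a^2 - 21*a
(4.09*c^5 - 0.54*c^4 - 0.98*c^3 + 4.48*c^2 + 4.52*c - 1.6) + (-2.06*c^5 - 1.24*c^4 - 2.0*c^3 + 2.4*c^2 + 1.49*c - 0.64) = 2.03*c^5 - 1.78*c^4 - 2.98*c^3 + 6.88*c^2 + 6.01*c - 2.24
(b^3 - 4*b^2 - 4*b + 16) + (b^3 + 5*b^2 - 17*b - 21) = 2*b^3 + b^2 - 21*b - 5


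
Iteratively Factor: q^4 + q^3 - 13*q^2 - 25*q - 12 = (q + 1)*(q^3 - 13*q - 12) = (q + 1)*(q + 3)*(q^2 - 3*q - 4) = (q + 1)^2*(q + 3)*(q - 4)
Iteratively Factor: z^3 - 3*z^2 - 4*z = (z + 1)*(z^2 - 4*z) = z*(z + 1)*(z - 4)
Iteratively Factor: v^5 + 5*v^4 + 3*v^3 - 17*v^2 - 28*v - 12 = (v + 1)*(v^4 + 4*v^3 - v^2 - 16*v - 12) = (v + 1)*(v + 2)*(v^3 + 2*v^2 - 5*v - 6) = (v + 1)^2*(v + 2)*(v^2 + v - 6) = (v - 2)*(v + 1)^2*(v + 2)*(v + 3)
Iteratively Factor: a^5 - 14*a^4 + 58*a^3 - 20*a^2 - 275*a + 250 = (a - 5)*(a^4 - 9*a^3 + 13*a^2 + 45*a - 50) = (a - 5)*(a + 2)*(a^3 - 11*a^2 + 35*a - 25) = (a - 5)^2*(a + 2)*(a^2 - 6*a + 5) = (a - 5)^2*(a - 1)*(a + 2)*(a - 5)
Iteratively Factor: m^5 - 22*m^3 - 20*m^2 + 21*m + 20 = (m - 1)*(m^4 + m^3 - 21*m^2 - 41*m - 20) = (m - 1)*(m + 1)*(m^3 - 21*m - 20) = (m - 1)*(m + 1)^2*(m^2 - m - 20) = (m - 1)*(m + 1)^2*(m + 4)*(m - 5)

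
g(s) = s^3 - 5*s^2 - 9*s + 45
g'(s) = 3*s^2 - 10*s - 9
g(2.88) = 1.50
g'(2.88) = -12.92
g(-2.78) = 9.89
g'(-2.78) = 41.99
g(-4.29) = -87.36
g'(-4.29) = 89.11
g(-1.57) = 42.94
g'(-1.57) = 14.09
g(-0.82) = 48.47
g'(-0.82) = 1.22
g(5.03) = 0.49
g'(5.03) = 16.60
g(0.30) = 41.88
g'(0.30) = -11.73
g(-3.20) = -10.17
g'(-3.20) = 53.72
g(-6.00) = -297.00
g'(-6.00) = 159.00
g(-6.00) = -297.00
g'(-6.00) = 159.00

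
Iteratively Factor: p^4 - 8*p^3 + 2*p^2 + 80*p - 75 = (p - 5)*(p^3 - 3*p^2 - 13*p + 15) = (p - 5)*(p - 1)*(p^2 - 2*p - 15) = (p - 5)*(p - 1)*(p + 3)*(p - 5)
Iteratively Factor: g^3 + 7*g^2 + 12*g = (g + 3)*(g^2 + 4*g) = (g + 3)*(g + 4)*(g)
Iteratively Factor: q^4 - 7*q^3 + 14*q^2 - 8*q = (q)*(q^3 - 7*q^2 + 14*q - 8) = q*(q - 2)*(q^2 - 5*q + 4) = q*(q - 2)*(q - 1)*(q - 4)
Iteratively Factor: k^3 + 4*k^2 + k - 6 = (k + 3)*(k^2 + k - 2) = (k + 2)*(k + 3)*(k - 1)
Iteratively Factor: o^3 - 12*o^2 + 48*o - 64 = (o - 4)*(o^2 - 8*o + 16) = (o - 4)^2*(o - 4)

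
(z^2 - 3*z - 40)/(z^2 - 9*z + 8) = (z + 5)/(z - 1)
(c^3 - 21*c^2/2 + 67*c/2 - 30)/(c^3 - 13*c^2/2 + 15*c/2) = (c - 4)/c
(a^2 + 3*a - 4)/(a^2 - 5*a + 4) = (a + 4)/(a - 4)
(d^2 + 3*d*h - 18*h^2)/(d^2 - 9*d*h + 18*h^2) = (d + 6*h)/(d - 6*h)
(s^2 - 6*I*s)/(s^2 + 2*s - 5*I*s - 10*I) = s*(s - 6*I)/(s^2 + s*(2 - 5*I) - 10*I)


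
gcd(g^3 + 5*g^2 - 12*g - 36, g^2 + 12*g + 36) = g + 6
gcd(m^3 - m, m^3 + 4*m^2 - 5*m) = m^2 - m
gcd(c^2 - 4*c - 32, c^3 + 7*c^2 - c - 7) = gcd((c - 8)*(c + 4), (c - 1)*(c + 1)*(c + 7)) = 1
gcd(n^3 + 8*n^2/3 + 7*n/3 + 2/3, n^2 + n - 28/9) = 1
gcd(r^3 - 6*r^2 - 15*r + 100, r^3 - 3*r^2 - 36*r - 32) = r + 4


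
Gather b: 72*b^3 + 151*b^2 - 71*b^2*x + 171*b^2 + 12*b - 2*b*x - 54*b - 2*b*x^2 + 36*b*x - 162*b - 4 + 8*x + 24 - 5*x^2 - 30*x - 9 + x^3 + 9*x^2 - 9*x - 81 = 72*b^3 + b^2*(322 - 71*x) + b*(-2*x^2 + 34*x - 204) + x^3 + 4*x^2 - 31*x - 70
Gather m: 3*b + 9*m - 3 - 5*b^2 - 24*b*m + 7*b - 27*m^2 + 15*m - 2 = -5*b^2 + 10*b - 27*m^2 + m*(24 - 24*b) - 5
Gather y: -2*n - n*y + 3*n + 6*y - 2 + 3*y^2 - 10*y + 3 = n + 3*y^2 + y*(-n - 4) + 1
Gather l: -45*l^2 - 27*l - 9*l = -45*l^2 - 36*l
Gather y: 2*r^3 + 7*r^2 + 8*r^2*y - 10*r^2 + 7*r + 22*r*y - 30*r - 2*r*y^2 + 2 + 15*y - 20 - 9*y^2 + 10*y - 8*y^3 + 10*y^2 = 2*r^3 - 3*r^2 - 23*r - 8*y^3 + y^2*(1 - 2*r) + y*(8*r^2 + 22*r + 25) - 18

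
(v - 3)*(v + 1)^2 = v^3 - v^2 - 5*v - 3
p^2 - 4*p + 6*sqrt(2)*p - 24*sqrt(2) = (p - 4)*(p + 6*sqrt(2))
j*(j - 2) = j^2 - 2*j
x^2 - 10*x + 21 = (x - 7)*(x - 3)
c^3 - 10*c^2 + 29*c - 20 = (c - 5)*(c - 4)*(c - 1)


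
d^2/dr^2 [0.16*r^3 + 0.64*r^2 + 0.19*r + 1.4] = 0.96*r + 1.28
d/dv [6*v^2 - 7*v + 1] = 12*v - 7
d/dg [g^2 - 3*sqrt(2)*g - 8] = 2*g - 3*sqrt(2)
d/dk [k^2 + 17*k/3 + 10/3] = 2*k + 17/3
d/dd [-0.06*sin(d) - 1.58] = -0.06*cos(d)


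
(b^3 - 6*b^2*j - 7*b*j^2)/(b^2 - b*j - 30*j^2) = b*(-b^2 + 6*b*j + 7*j^2)/(-b^2 + b*j + 30*j^2)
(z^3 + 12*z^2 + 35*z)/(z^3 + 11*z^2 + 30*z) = (z + 7)/(z + 6)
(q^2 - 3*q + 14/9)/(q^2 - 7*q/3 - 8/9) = (-9*q^2 + 27*q - 14)/(-9*q^2 + 21*q + 8)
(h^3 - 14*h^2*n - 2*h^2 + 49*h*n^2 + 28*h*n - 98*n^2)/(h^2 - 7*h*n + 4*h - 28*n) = (h^2 - 7*h*n - 2*h + 14*n)/(h + 4)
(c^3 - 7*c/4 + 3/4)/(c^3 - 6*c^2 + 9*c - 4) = (c^2 + c - 3/4)/(c^2 - 5*c + 4)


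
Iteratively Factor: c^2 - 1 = (c + 1)*(c - 1)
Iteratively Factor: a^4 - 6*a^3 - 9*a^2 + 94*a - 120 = (a + 4)*(a^3 - 10*a^2 + 31*a - 30) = (a - 5)*(a + 4)*(a^2 - 5*a + 6) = (a - 5)*(a - 3)*(a + 4)*(a - 2)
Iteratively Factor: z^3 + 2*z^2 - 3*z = (z - 1)*(z^2 + 3*z) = (z - 1)*(z + 3)*(z)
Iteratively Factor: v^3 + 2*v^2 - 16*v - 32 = (v - 4)*(v^2 + 6*v + 8) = (v - 4)*(v + 4)*(v + 2)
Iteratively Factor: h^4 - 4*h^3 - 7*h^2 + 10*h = (h - 1)*(h^3 - 3*h^2 - 10*h) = (h - 5)*(h - 1)*(h^2 + 2*h) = (h - 5)*(h - 1)*(h + 2)*(h)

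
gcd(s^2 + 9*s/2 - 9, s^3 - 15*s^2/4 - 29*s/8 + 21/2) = s - 3/2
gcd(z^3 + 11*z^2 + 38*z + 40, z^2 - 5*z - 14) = z + 2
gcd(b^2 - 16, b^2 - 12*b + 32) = b - 4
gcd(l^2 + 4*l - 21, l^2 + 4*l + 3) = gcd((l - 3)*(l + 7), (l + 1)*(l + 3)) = 1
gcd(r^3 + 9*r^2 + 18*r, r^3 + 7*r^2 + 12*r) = r^2 + 3*r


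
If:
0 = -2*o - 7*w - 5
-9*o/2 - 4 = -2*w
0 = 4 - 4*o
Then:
No Solution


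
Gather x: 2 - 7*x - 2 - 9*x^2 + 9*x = -9*x^2 + 2*x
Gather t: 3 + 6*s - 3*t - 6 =6*s - 3*t - 3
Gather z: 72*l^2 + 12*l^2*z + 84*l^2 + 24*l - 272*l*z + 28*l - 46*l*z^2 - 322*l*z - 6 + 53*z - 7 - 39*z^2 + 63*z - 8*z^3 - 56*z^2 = 156*l^2 + 52*l - 8*z^3 + z^2*(-46*l - 95) + z*(12*l^2 - 594*l + 116) - 13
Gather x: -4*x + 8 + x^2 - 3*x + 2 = x^2 - 7*x + 10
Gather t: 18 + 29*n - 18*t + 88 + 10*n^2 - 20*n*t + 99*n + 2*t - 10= 10*n^2 + 128*n + t*(-20*n - 16) + 96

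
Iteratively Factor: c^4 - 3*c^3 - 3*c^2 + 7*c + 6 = (c + 1)*(c^3 - 4*c^2 + c + 6) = (c - 2)*(c + 1)*(c^2 - 2*c - 3) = (c - 3)*(c - 2)*(c + 1)*(c + 1)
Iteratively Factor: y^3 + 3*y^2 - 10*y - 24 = (y + 4)*(y^2 - y - 6) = (y - 3)*(y + 4)*(y + 2)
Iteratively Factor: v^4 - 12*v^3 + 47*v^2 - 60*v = (v - 3)*(v^3 - 9*v^2 + 20*v) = (v - 5)*(v - 3)*(v^2 - 4*v) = v*(v - 5)*(v - 3)*(v - 4)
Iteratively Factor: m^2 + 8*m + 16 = (m + 4)*(m + 4)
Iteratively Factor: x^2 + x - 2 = (x + 2)*(x - 1)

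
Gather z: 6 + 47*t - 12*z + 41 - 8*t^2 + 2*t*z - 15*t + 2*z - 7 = -8*t^2 + 32*t + z*(2*t - 10) + 40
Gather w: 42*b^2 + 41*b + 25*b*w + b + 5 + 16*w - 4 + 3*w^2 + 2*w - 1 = 42*b^2 + 42*b + 3*w^2 + w*(25*b + 18)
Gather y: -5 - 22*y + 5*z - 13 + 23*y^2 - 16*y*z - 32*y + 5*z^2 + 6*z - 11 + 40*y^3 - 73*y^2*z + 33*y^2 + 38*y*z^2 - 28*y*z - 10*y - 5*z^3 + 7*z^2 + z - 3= 40*y^3 + y^2*(56 - 73*z) + y*(38*z^2 - 44*z - 64) - 5*z^3 + 12*z^2 + 12*z - 32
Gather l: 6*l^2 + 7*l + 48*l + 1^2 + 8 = 6*l^2 + 55*l + 9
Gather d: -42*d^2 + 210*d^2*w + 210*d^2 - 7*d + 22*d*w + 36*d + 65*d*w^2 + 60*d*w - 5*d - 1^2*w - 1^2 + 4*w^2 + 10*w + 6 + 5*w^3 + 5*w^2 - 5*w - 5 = d^2*(210*w + 168) + d*(65*w^2 + 82*w + 24) + 5*w^3 + 9*w^2 + 4*w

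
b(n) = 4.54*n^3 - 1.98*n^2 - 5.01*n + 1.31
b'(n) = 13.62*n^2 - 3.96*n - 5.01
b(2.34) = 36.92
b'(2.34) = 60.30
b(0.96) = -1.31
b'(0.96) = 3.74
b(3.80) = 202.80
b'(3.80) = 176.61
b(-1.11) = -1.78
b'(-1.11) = 16.17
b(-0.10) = 1.79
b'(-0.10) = -4.48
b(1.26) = 0.94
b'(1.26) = 11.62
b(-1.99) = -32.34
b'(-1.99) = 56.81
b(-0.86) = 1.27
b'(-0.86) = 8.47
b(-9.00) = -3423.64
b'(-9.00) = 1133.85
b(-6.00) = -1020.55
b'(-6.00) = 509.07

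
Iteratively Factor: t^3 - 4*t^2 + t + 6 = (t + 1)*(t^2 - 5*t + 6) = (t - 2)*(t + 1)*(t - 3)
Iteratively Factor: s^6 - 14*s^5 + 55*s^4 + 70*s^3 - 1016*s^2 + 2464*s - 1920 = (s - 4)*(s^5 - 10*s^4 + 15*s^3 + 130*s^2 - 496*s + 480) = (s - 5)*(s - 4)*(s^4 - 5*s^3 - 10*s^2 + 80*s - 96) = (s - 5)*(s - 4)*(s - 2)*(s^3 - 3*s^2 - 16*s + 48) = (s - 5)*(s - 4)^2*(s - 2)*(s^2 + s - 12) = (s - 5)*(s - 4)^2*(s - 2)*(s + 4)*(s - 3)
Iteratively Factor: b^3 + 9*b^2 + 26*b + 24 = (b + 4)*(b^2 + 5*b + 6) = (b + 3)*(b + 4)*(b + 2)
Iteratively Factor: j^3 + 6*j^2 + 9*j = (j)*(j^2 + 6*j + 9) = j*(j + 3)*(j + 3)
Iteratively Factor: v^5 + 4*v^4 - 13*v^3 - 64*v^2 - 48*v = (v + 3)*(v^4 + v^3 - 16*v^2 - 16*v) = (v + 1)*(v + 3)*(v^3 - 16*v) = (v - 4)*(v + 1)*(v + 3)*(v^2 + 4*v) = (v - 4)*(v + 1)*(v + 3)*(v + 4)*(v)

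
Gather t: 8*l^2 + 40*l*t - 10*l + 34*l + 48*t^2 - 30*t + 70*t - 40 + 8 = 8*l^2 + 24*l + 48*t^2 + t*(40*l + 40) - 32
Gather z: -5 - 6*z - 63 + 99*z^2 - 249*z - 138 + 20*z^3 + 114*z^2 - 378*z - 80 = 20*z^3 + 213*z^2 - 633*z - 286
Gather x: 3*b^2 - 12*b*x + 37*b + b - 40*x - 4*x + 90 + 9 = 3*b^2 + 38*b + x*(-12*b - 44) + 99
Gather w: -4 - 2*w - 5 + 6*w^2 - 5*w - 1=6*w^2 - 7*w - 10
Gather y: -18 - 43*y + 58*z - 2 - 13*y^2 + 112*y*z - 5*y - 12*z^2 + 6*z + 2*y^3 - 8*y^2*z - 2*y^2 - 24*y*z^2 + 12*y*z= 2*y^3 + y^2*(-8*z - 15) + y*(-24*z^2 + 124*z - 48) - 12*z^2 + 64*z - 20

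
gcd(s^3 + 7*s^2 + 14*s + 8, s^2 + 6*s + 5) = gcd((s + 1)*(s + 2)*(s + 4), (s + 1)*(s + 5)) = s + 1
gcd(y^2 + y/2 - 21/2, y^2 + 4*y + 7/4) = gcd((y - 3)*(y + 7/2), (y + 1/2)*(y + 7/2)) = y + 7/2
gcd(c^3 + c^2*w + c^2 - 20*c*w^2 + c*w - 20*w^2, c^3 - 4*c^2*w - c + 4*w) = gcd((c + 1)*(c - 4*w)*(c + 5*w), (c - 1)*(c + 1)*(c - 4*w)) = -c^2 + 4*c*w - c + 4*w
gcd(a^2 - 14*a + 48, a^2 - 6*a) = a - 6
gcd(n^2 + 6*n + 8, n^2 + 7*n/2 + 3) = n + 2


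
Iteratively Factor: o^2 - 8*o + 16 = (o - 4)*(o - 4)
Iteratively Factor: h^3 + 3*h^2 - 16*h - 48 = (h + 3)*(h^2 - 16) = (h - 4)*(h + 3)*(h + 4)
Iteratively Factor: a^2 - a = (a - 1)*(a)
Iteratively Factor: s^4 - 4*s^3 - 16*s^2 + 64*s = (s + 4)*(s^3 - 8*s^2 + 16*s) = (s - 4)*(s + 4)*(s^2 - 4*s) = (s - 4)^2*(s + 4)*(s)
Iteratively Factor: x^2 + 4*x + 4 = (x + 2)*(x + 2)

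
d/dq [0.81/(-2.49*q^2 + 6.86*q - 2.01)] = (4.0338*q - 5.5566)/(2.49*q^2 - 6.86*q + 2.01)^2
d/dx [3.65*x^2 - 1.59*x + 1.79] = 7.3*x - 1.59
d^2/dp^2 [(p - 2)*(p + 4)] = 2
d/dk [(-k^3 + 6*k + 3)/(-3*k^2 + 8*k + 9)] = (3*k^4 - 16*k^3 - 9*k^2 + 18*k + 30)/(9*k^4 - 48*k^3 + 10*k^2 + 144*k + 81)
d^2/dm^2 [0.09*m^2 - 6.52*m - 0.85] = 0.180000000000000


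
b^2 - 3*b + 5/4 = (b - 5/2)*(b - 1/2)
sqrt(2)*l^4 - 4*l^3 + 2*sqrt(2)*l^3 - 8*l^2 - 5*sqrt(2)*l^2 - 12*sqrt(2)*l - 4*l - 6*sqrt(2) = (l + 1)*(l - 3*sqrt(2))*(l + sqrt(2))*(sqrt(2)*l + sqrt(2))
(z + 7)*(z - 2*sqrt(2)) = z^2 - 2*sqrt(2)*z + 7*z - 14*sqrt(2)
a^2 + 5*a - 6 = (a - 1)*(a + 6)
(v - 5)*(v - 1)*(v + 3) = v^3 - 3*v^2 - 13*v + 15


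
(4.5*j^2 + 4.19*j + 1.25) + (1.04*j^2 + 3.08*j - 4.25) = 5.54*j^2 + 7.27*j - 3.0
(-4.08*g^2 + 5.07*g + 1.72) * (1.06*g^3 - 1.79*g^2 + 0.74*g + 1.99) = -4.3248*g^5 + 12.6774*g^4 - 10.2713*g^3 - 7.4462*g^2 + 11.3621*g + 3.4228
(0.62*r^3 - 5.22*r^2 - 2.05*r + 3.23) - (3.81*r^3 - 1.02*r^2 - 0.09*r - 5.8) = -3.19*r^3 - 4.2*r^2 - 1.96*r + 9.03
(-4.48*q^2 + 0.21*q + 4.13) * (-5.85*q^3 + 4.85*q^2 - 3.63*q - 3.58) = 26.208*q^5 - 22.9565*q^4 - 6.8796*q^3 + 35.3066*q^2 - 15.7437*q - 14.7854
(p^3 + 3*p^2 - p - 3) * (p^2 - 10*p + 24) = p^5 - 7*p^4 - 7*p^3 + 79*p^2 + 6*p - 72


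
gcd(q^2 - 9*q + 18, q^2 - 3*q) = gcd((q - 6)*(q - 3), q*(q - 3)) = q - 3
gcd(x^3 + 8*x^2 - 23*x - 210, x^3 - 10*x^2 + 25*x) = x - 5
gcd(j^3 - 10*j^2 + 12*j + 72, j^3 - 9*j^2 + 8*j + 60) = j^2 - 4*j - 12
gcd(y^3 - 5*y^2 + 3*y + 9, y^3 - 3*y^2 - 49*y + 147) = y - 3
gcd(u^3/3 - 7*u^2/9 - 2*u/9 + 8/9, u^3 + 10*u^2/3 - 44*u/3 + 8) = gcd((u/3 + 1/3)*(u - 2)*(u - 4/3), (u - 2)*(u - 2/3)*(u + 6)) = u - 2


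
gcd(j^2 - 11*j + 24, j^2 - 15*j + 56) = j - 8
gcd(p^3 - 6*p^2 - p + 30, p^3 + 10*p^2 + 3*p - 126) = p - 3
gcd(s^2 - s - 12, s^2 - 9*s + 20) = s - 4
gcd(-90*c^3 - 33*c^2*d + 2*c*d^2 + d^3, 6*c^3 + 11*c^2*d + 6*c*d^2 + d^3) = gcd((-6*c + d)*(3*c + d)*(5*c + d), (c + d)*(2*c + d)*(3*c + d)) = 3*c + d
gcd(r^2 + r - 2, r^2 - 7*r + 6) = r - 1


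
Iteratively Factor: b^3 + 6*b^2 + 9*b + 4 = (b + 1)*(b^2 + 5*b + 4) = (b + 1)^2*(b + 4)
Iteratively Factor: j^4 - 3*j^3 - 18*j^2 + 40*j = (j - 5)*(j^3 + 2*j^2 - 8*j) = (j - 5)*(j + 4)*(j^2 - 2*j) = j*(j - 5)*(j + 4)*(j - 2)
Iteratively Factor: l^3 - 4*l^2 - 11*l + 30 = (l - 5)*(l^2 + l - 6) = (l - 5)*(l - 2)*(l + 3)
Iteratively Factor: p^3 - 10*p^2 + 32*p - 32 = (p - 4)*(p^2 - 6*p + 8) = (p - 4)*(p - 2)*(p - 4)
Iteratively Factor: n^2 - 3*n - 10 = (n + 2)*(n - 5)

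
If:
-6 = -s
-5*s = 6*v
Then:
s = 6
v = -5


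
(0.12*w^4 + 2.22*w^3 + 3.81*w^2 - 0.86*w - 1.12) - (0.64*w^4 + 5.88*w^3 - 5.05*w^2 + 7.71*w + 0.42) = -0.52*w^4 - 3.66*w^3 + 8.86*w^2 - 8.57*w - 1.54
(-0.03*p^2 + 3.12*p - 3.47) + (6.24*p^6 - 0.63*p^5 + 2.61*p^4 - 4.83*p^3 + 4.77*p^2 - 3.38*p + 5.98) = 6.24*p^6 - 0.63*p^5 + 2.61*p^4 - 4.83*p^3 + 4.74*p^2 - 0.26*p + 2.51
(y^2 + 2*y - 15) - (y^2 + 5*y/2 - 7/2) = -y/2 - 23/2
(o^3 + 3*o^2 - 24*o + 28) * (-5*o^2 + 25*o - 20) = -5*o^5 + 10*o^4 + 175*o^3 - 800*o^2 + 1180*o - 560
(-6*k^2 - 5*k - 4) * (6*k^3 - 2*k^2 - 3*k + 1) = -36*k^5 - 18*k^4 + 4*k^3 + 17*k^2 + 7*k - 4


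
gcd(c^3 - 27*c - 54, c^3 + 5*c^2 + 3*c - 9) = c^2 + 6*c + 9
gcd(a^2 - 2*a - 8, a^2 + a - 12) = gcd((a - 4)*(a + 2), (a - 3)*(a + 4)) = 1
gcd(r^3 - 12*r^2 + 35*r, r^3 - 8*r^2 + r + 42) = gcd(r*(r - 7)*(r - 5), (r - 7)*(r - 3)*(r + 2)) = r - 7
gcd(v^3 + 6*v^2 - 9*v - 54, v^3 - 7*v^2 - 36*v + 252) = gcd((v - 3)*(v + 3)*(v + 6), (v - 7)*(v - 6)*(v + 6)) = v + 6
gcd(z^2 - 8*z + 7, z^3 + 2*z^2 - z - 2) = z - 1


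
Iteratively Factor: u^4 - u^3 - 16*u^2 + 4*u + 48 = (u + 3)*(u^3 - 4*u^2 - 4*u + 16) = (u + 2)*(u + 3)*(u^2 - 6*u + 8) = (u - 4)*(u + 2)*(u + 3)*(u - 2)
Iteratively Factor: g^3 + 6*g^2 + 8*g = (g + 4)*(g^2 + 2*g) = (g + 2)*(g + 4)*(g)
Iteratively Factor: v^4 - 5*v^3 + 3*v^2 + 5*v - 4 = (v - 1)*(v^3 - 4*v^2 - v + 4) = (v - 1)^2*(v^2 - 3*v - 4) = (v - 1)^2*(v + 1)*(v - 4)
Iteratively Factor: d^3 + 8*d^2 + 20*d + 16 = (d + 2)*(d^2 + 6*d + 8) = (d + 2)^2*(d + 4)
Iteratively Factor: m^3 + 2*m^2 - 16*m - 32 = (m + 2)*(m^2 - 16) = (m + 2)*(m + 4)*(m - 4)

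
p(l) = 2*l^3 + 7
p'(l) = 6*l^2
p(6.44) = 541.18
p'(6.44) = 248.84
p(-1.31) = 2.50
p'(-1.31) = 10.30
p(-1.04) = 4.75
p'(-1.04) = 6.49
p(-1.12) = 4.19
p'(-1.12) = 7.53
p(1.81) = 18.86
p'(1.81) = 19.66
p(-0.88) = 5.64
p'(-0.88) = 4.65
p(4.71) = 215.97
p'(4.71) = 133.10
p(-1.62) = -1.50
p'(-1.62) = 15.75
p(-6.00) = -425.00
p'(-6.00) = 216.00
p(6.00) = 439.00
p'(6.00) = 216.00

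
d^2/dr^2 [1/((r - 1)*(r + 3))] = 2*((r - 1)^2 + (r - 1)*(r + 3) + (r + 3)^2)/((r - 1)^3*(r + 3)^3)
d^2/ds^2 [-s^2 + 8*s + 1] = -2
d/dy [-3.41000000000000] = 0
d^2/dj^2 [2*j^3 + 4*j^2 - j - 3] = 12*j + 8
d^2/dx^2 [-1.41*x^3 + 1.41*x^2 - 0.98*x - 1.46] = 2.82 - 8.46*x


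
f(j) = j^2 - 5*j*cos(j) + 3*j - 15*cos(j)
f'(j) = 5*j*sin(j) + 2*j + 15*sin(j) - 5*cos(j) + 3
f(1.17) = -3.26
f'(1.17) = 22.59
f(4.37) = 44.58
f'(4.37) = -21.29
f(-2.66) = 0.60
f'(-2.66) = 1.32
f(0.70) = -11.56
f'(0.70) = 12.49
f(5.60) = 14.81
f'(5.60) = -16.82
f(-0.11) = -14.68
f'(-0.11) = -3.78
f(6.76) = 22.62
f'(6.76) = 34.47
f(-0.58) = -11.52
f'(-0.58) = -8.97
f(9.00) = 162.67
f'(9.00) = 50.28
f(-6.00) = 32.40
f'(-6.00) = -17.99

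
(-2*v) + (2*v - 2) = -2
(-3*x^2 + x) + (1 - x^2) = -4*x^2 + x + 1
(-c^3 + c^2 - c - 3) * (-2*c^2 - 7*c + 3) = 2*c^5 + 5*c^4 - 8*c^3 + 16*c^2 + 18*c - 9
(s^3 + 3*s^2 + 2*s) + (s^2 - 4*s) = s^3 + 4*s^2 - 2*s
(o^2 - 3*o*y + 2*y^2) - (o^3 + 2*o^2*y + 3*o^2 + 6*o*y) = -o^3 - 2*o^2*y - 2*o^2 - 9*o*y + 2*y^2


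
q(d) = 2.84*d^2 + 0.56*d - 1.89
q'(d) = 5.68*d + 0.56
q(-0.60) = -1.20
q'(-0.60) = -2.85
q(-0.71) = -0.86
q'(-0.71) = -3.47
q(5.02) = 72.49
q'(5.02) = 29.07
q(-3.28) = 26.83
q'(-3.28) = -18.07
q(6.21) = 111.11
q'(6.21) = 35.83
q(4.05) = 46.96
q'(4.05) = 23.56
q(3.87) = 42.81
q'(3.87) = 22.54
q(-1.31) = 2.25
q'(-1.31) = -6.88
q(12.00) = 413.79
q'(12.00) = 68.72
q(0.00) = -1.89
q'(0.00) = 0.56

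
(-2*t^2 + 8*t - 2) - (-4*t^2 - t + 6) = 2*t^2 + 9*t - 8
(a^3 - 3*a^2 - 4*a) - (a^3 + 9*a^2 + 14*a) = -12*a^2 - 18*a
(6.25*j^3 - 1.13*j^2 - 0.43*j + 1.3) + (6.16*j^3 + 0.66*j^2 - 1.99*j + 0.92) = 12.41*j^3 - 0.47*j^2 - 2.42*j + 2.22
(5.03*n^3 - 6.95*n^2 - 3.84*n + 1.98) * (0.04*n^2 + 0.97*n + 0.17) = 0.2012*n^5 + 4.6011*n^4 - 6.04*n^3 - 4.8271*n^2 + 1.2678*n + 0.3366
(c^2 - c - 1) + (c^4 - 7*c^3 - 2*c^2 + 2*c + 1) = c^4 - 7*c^3 - c^2 + c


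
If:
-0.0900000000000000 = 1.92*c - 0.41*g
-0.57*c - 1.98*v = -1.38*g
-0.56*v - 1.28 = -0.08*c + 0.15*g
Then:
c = -0.61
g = -2.64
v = -1.67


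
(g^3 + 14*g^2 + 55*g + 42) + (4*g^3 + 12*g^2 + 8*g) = 5*g^3 + 26*g^2 + 63*g + 42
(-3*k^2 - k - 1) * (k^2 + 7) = -3*k^4 - k^3 - 22*k^2 - 7*k - 7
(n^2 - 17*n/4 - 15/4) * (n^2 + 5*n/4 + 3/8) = n^4 - 3*n^3 - 139*n^2/16 - 201*n/32 - 45/32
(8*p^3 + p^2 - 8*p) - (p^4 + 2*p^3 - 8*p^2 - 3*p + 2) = -p^4 + 6*p^3 + 9*p^2 - 5*p - 2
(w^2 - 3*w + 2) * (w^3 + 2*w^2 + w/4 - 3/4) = w^5 - w^4 - 15*w^3/4 + 5*w^2/2 + 11*w/4 - 3/2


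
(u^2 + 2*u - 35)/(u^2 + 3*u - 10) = (u^2 + 2*u - 35)/(u^2 + 3*u - 10)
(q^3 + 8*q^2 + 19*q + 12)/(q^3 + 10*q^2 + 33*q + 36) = (q + 1)/(q + 3)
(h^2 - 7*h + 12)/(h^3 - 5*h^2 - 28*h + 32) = (h^2 - 7*h + 12)/(h^3 - 5*h^2 - 28*h + 32)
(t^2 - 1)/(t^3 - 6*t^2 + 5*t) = (t + 1)/(t*(t - 5))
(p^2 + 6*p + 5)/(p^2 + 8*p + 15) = (p + 1)/(p + 3)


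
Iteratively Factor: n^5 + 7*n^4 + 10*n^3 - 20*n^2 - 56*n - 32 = (n + 4)*(n^4 + 3*n^3 - 2*n^2 - 12*n - 8) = (n + 1)*(n + 4)*(n^3 + 2*n^2 - 4*n - 8) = (n + 1)*(n + 2)*(n + 4)*(n^2 - 4) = (n + 1)*(n + 2)^2*(n + 4)*(n - 2)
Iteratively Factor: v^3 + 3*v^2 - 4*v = (v + 4)*(v^2 - v) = v*(v + 4)*(v - 1)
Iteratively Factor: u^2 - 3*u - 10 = (u - 5)*(u + 2)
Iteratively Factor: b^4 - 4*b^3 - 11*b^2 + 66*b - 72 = (b - 2)*(b^3 - 2*b^2 - 15*b + 36) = (b - 2)*(b + 4)*(b^2 - 6*b + 9) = (b - 3)*(b - 2)*(b + 4)*(b - 3)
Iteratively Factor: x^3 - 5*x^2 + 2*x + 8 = (x - 4)*(x^2 - x - 2) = (x - 4)*(x - 2)*(x + 1)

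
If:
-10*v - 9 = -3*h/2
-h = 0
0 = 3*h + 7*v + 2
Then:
No Solution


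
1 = 1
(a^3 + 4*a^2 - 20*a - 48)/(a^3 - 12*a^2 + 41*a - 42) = (a^3 + 4*a^2 - 20*a - 48)/(a^3 - 12*a^2 + 41*a - 42)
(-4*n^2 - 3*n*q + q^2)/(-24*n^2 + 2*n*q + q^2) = (n + q)/(6*n + q)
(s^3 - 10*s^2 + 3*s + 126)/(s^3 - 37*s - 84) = (s - 6)/(s + 4)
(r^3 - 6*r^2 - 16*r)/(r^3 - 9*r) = (r^2 - 6*r - 16)/(r^2 - 9)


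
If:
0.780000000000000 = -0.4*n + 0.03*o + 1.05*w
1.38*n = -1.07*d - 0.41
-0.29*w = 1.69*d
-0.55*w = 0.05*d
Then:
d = 0.00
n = -0.30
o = 22.04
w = 0.00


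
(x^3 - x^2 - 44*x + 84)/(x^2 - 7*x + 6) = (x^2 + 5*x - 14)/(x - 1)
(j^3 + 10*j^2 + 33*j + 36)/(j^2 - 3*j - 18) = (j^2 + 7*j + 12)/(j - 6)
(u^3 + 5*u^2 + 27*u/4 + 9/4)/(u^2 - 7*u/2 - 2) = (2*u^2 + 9*u + 9)/(2*(u - 4))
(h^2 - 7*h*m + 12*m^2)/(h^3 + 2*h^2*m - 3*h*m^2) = (h^2 - 7*h*m + 12*m^2)/(h*(h^2 + 2*h*m - 3*m^2))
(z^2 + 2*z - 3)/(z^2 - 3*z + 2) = (z + 3)/(z - 2)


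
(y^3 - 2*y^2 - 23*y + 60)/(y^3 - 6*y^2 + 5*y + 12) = (y + 5)/(y + 1)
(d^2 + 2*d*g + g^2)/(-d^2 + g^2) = (-d - g)/(d - g)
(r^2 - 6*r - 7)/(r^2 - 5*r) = (r^2 - 6*r - 7)/(r*(r - 5))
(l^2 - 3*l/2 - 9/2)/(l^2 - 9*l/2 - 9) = (l - 3)/(l - 6)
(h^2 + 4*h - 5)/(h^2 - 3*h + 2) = (h + 5)/(h - 2)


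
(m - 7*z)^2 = m^2 - 14*m*z + 49*z^2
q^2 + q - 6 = (q - 2)*(q + 3)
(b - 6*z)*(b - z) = b^2 - 7*b*z + 6*z^2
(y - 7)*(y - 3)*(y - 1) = y^3 - 11*y^2 + 31*y - 21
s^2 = s^2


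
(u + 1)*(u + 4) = u^2 + 5*u + 4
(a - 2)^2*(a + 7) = a^3 + 3*a^2 - 24*a + 28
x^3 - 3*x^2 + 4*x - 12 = (x - 3)*(x - 2*I)*(x + 2*I)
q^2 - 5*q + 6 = (q - 3)*(q - 2)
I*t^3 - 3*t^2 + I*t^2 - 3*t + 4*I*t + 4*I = (t + 1)*(t + 4*I)*(I*t + 1)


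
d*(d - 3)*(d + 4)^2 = d^4 + 5*d^3 - 8*d^2 - 48*d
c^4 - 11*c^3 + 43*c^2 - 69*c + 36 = (c - 4)*(c - 3)^2*(c - 1)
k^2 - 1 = (k - 1)*(k + 1)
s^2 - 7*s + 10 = (s - 5)*(s - 2)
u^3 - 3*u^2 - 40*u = u*(u - 8)*(u + 5)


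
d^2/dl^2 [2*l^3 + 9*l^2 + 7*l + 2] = 12*l + 18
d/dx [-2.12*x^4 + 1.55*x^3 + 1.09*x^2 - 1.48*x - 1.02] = -8.48*x^3 + 4.65*x^2 + 2.18*x - 1.48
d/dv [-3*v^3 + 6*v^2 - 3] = 3*v*(4 - 3*v)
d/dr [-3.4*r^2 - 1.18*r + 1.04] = -6.8*r - 1.18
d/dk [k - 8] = 1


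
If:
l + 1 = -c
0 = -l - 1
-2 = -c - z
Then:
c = 0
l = -1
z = 2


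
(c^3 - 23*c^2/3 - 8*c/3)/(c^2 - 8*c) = c + 1/3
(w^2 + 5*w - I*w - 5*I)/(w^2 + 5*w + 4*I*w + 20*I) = (w - I)/(w + 4*I)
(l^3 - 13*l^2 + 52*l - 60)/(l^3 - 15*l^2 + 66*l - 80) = (l - 6)/(l - 8)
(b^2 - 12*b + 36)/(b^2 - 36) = (b - 6)/(b + 6)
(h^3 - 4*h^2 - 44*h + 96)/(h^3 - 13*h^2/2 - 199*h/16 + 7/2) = 16*(h^2 + 4*h - 12)/(16*h^2 + 24*h - 7)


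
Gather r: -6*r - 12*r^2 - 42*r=-12*r^2 - 48*r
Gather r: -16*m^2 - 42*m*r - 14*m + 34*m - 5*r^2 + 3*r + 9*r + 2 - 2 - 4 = -16*m^2 + 20*m - 5*r^2 + r*(12 - 42*m) - 4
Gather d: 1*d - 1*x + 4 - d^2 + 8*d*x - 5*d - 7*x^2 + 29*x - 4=-d^2 + d*(8*x - 4) - 7*x^2 + 28*x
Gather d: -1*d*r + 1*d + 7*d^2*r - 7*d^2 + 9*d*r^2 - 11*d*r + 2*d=d^2*(7*r - 7) + d*(9*r^2 - 12*r + 3)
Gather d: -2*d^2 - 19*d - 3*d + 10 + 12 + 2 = -2*d^2 - 22*d + 24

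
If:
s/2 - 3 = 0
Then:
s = 6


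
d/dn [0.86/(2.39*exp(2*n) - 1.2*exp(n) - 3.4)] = (1.032 - 4.1108*exp(n))*exp(n)/(-2.39*exp(2*n) + 1.2*exp(n) + 3.4)^2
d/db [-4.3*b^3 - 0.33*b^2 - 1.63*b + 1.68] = -12.9*b^2 - 0.66*b - 1.63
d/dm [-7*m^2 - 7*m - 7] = -14*m - 7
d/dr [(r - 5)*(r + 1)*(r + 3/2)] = 3*r^2 - 5*r - 11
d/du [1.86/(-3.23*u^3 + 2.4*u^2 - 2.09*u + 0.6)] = (18.0234*u^2 - 8.928*u + 3.8874)/(3.23*u^3 - 2.4*u^2 + 2.09*u - 0.6)^2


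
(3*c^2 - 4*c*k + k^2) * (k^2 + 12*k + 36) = 3*c^2*k^2 + 36*c^2*k + 108*c^2 - 4*c*k^3 - 48*c*k^2 - 144*c*k + k^4 + 12*k^3 + 36*k^2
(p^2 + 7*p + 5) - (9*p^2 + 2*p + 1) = -8*p^2 + 5*p + 4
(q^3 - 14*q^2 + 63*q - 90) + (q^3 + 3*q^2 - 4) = 2*q^3 - 11*q^2 + 63*q - 94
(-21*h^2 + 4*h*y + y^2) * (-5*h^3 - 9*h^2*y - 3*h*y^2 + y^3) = 105*h^5 + 169*h^4*y + 22*h^3*y^2 - 42*h^2*y^3 + h*y^4 + y^5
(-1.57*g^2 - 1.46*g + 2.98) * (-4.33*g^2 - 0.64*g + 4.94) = 6.7981*g^4 + 7.3266*g^3 - 19.7248*g^2 - 9.1196*g + 14.7212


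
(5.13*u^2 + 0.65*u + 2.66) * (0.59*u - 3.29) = 3.0267*u^3 - 16.4942*u^2 - 0.5691*u - 8.7514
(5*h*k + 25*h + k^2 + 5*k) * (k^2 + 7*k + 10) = 5*h*k^3 + 60*h*k^2 + 225*h*k + 250*h + k^4 + 12*k^3 + 45*k^2 + 50*k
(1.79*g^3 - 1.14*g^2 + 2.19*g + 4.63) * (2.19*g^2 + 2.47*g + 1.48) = 3.9201*g^5 + 1.9247*g^4 + 4.6295*g^3 + 13.8618*g^2 + 14.6773*g + 6.8524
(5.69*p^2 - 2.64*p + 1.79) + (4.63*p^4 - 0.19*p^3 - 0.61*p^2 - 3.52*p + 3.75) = 4.63*p^4 - 0.19*p^3 + 5.08*p^2 - 6.16*p + 5.54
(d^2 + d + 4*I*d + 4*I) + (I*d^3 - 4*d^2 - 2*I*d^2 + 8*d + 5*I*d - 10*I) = I*d^3 - 3*d^2 - 2*I*d^2 + 9*d + 9*I*d - 6*I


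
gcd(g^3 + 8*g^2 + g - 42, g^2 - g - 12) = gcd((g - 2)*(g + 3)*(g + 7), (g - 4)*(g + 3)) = g + 3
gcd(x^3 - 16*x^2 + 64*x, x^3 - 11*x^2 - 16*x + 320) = x^2 - 16*x + 64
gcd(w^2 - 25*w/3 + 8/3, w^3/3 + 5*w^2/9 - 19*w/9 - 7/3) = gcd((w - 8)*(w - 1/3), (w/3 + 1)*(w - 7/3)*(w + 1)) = 1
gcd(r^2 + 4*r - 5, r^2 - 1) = r - 1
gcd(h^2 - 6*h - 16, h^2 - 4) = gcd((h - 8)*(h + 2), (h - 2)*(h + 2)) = h + 2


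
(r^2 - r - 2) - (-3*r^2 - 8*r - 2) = 4*r^2 + 7*r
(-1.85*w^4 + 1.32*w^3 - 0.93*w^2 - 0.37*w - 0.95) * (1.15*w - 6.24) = -2.1275*w^5 + 13.062*w^4 - 9.3063*w^3 + 5.3777*w^2 + 1.2163*w + 5.928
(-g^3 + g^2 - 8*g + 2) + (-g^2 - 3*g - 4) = -g^3 - 11*g - 2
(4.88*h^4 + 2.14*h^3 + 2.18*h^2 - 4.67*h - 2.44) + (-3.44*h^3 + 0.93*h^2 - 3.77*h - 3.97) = 4.88*h^4 - 1.3*h^3 + 3.11*h^2 - 8.44*h - 6.41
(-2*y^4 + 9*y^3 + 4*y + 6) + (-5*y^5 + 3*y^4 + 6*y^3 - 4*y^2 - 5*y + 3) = -5*y^5 + y^4 + 15*y^3 - 4*y^2 - y + 9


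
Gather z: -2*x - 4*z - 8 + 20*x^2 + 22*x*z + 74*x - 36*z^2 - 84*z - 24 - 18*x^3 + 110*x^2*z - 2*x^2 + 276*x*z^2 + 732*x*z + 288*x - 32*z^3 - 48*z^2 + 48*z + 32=-18*x^3 + 18*x^2 + 360*x - 32*z^3 + z^2*(276*x - 84) + z*(110*x^2 + 754*x - 40)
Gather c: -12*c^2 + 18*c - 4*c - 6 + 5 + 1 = -12*c^2 + 14*c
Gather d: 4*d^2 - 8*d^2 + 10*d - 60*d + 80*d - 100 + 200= -4*d^2 + 30*d + 100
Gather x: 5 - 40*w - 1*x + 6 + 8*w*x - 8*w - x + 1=-48*w + x*(8*w - 2) + 12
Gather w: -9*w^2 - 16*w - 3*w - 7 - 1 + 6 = -9*w^2 - 19*w - 2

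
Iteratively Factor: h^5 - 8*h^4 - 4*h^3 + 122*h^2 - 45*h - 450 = (h + 3)*(h^4 - 11*h^3 + 29*h^2 + 35*h - 150) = (h - 5)*(h + 3)*(h^3 - 6*h^2 - h + 30) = (h - 5)*(h + 2)*(h + 3)*(h^2 - 8*h + 15) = (h - 5)*(h - 3)*(h + 2)*(h + 3)*(h - 5)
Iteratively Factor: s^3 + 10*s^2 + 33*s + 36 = (s + 3)*(s^2 + 7*s + 12) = (s + 3)*(s + 4)*(s + 3)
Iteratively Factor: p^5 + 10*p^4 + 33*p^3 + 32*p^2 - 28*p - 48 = (p + 2)*(p^4 + 8*p^3 + 17*p^2 - 2*p - 24) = (p + 2)*(p + 3)*(p^3 + 5*p^2 + 2*p - 8) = (p + 2)*(p + 3)*(p + 4)*(p^2 + p - 2) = (p - 1)*(p + 2)*(p + 3)*(p + 4)*(p + 2)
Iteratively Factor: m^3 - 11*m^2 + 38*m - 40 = (m - 5)*(m^2 - 6*m + 8) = (m - 5)*(m - 4)*(m - 2)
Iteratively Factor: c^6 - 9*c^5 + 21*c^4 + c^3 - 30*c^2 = (c - 5)*(c^5 - 4*c^4 + c^3 + 6*c^2) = c*(c - 5)*(c^4 - 4*c^3 + c^2 + 6*c) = c*(c - 5)*(c - 2)*(c^3 - 2*c^2 - 3*c) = c*(c - 5)*(c - 3)*(c - 2)*(c^2 + c) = c^2*(c - 5)*(c - 3)*(c - 2)*(c + 1)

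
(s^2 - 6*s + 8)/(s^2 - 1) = (s^2 - 6*s + 8)/(s^2 - 1)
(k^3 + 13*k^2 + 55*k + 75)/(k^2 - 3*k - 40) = (k^2 + 8*k + 15)/(k - 8)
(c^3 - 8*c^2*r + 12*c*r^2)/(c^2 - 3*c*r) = (c^2 - 8*c*r + 12*r^2)/(c - 3*r)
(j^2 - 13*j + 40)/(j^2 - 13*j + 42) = (j^2 - 13*j + 40)/(j^2 - 13*j + 42)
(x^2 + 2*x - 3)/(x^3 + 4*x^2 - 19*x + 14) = (x + 3)/(x^2 + 5*x - 14)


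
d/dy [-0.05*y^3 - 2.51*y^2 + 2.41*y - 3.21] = -0.15*y^2 - 5.02*y + 2.41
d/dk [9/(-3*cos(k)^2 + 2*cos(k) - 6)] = 18*(1 - 3*cos(k))*sin(k)/(3*cos(k)^2 - 2*cos(k) + 6)^2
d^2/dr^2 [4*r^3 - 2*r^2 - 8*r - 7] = 24*r - 4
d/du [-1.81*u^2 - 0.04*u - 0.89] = -3.62*u - 0.04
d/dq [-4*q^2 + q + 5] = 1 - 8*q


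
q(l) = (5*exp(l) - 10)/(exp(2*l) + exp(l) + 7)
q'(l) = (5*exp(l) - 10)*(-2*exp(2*l) - exp(l))/(exp(2*l) + exp(l) + 7)^2 + 5*exp(l)/(exp(2*l) + exp(l) + 7)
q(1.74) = 0.41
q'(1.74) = -0.01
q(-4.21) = -1.41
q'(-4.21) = 0.01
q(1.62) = 0.41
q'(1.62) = 0.07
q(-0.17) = -0.68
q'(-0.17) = 0.67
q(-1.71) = -1.26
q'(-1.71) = 0.17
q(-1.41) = -1.20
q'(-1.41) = 0.23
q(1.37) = 0.37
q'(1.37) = 0.26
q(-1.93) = -1.29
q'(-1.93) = 0.14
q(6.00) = 0.01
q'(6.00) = -0.01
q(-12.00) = -1.43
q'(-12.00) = 0.00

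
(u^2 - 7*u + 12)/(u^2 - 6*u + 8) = (u - 3)/(u - 2)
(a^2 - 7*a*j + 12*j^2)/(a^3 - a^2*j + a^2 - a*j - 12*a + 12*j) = (a^2 - 7*a*j + 12*j^2)/(a^3 - a^2*j + a^2 - a*j - 12*a + 12*j)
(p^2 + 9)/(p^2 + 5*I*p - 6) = (p - 3*I)/(p + 2*I)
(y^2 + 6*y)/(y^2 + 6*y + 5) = y*(y + 6)/(y^2 + 6*y + 5)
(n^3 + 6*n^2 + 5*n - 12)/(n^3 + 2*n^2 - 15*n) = (n^3 + 6*n^2 + 5*n - 12)/(n*(n^2 + 2*n - 15))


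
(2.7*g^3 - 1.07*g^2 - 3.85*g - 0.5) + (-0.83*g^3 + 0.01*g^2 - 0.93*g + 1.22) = 1.87*g^3 - 1.06*g^2 - 4.78*g + 0.72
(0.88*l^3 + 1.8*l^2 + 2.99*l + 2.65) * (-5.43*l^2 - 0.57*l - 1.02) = -4.7784*l^5 - 10.2756*l^4 - 18.1593*l^3 - 17.9298*l^2 - 4.5603*l - 2.703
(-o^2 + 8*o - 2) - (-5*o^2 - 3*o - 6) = 4*o^2 + 11*o + 4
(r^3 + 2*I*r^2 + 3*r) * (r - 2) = r^4 - 2*r^3 + 2*I*r^3 + 3*r^2 - 4*I*r^2 - 6*r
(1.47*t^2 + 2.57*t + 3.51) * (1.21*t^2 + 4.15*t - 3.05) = 1.7787*t^4 + 9.2102*t^3 + 10.4291*t^2 + 6.728*t - 10.7055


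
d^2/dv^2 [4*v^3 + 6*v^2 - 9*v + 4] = 24*v + 12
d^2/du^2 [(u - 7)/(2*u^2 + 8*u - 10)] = (3*(1 - u)*(u^2 + 4*u - 5) + 4*(u - 7)*(u + 2)^2)/(u^2 + 4*u - 5)^3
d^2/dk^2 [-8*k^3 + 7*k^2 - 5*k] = 14 - 48*k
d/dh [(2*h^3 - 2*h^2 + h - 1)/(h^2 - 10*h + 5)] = (2*h^4 - 40*h^3 + 49*h^2 - 18*h - 5)/(h^4 - 20*h^3 + 110*h^2 - 100*h + 25)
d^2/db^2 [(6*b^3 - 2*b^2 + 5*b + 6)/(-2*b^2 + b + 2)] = 4*(-23*b^3 - 42*b^2 - 48*b - 6)/(8*b^6 - 12*b^5 - 18*b^4 + 23*b^3 + 18*b^2 - 12*b - 8)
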